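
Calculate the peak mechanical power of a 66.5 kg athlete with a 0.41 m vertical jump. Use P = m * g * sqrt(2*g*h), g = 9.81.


First, sqrt(2gh) = sqrt(2 * 9.81 * 0.41)
= sqrt(8.0442) = 2.83623 m/s
Power = 66.5 * 9.81 * 2.83623 = 1850.26 W

1850.26 W


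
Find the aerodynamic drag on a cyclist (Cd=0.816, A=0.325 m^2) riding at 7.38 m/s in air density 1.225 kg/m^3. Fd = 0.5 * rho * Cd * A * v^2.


Fd = 0.5 * 1.225 * 0.816 * 0.325 * 7.38^2
= 0.5 * 1.225 * 0.816 * 0.325 * 54.4644
= 8.847 N

8.847 N


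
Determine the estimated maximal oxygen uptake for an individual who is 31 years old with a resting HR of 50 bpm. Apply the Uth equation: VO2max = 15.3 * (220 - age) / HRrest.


HRmax = 220 - 31 = 189
VO2max = 15.3 * (189 / 50)
= 15.3 * 3.78
= 57.83 mL/kg/min

57.83 mL/kg/min


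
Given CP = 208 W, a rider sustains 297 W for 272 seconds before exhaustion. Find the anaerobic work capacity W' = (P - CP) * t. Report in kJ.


Excess power = 297 - 208 = 89 W
Work above CP = 89 * 272 = 24208 J
W' = 24.208 kJ

24.208 kJ


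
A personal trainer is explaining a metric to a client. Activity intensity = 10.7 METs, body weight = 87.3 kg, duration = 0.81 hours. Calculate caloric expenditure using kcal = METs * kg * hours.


kcal = 10.7 * 87.3 * 0.81
= 934.11 * 0.81
= 756.63 kcal

756.63 kcal


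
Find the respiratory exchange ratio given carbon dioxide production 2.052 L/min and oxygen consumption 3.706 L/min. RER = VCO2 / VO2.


VCO2 = 2.052 L/min
VO2 = 3.706 L/min
RER = 2.052 / 3.706 = 0.5537

0.5537


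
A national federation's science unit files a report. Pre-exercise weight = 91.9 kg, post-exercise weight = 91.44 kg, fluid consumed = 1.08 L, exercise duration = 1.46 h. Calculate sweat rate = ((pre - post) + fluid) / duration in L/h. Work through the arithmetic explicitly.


Weight loss = 91.9 - 91.44 = 0.46 kg (approx L)
Total sweat = 0.46 + 1.08 = 1.54 L
Sweat rate = 1.54 / 1.46 = 1.055 L/h

1.055 L/h


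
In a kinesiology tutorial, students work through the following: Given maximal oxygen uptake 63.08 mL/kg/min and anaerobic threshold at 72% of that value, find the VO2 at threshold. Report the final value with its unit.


Percentage as decimal = 0.72
VO2 at AT = 63.08 * 0.72 = 45.42 mL/kg/min

45.42 mL/kg/min


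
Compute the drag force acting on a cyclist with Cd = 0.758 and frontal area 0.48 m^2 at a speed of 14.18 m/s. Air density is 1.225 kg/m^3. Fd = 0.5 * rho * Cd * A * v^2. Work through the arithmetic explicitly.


Step 1: v^2 = 201.0724
Step 2: Fd = 0.5 * 1.225 * 0.758 * 0.48 * 201.0724
= 44.809 N

44.809 N


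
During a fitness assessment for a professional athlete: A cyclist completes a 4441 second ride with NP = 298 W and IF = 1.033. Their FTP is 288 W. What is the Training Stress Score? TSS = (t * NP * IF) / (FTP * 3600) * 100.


t * NP * IF = 4441 * 298 * 1.033 = 1367090.794
FTP * 3600 = 1036800
TSS = (1367090.794 / 1036800) * 100 = 131.86

131.86 TSS


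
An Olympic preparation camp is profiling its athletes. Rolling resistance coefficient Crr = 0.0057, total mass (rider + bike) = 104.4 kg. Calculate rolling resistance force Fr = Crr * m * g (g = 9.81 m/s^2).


Fr = Crr * m * g
= 0.0057 * 104.4 * 9.81
= 5.838 N

5.838 N


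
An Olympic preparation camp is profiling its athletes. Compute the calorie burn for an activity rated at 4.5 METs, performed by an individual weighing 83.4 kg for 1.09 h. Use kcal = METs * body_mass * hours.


Product of METs and mass = 4.5 * 83.4 = 375.3
Total kcal = 375.3 * 1.09 = 409.08 kcal

409.08 kcal


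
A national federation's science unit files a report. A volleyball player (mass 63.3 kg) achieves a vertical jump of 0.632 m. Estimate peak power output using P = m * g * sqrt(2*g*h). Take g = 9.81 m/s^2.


2 * g * h = 2 * 9.81 * 0.632 = 12.39984
sqrt(12.39984) = 3.521341 m/s
P = 63.3 * 9.81 * 3.521341 = 2186.66 W

2186.66 W


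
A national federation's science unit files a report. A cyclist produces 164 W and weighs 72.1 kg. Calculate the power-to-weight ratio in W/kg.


P/W = power / mass
= 164 / 72.1
= 2.275 W/kg

2.275 W/kg


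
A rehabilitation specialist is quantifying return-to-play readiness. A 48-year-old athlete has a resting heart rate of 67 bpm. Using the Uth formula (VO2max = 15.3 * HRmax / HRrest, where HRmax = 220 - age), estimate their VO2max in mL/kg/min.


HRmax = 220 - 48 = 172 bpm
Ratio = HRmax / HRrest = 172 / 67 = 2.5672
VO2max = 15.3 * 2.5672 = 39.28 mL/kg/min

39.28 mL/kg/min


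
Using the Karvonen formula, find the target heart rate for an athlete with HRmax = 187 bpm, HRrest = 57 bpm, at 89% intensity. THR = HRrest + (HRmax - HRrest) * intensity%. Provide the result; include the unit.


HRR = 187 - 57 = 130
THR = 57 + 130 * 0.89
= 57 + 115.7
= 172.7 bpm

172.7 bpm


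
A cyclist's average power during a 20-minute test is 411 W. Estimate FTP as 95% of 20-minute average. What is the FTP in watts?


FTP = 20-min power * 0.95
= 411 * 0.95
= 390.45 W

390.45 W


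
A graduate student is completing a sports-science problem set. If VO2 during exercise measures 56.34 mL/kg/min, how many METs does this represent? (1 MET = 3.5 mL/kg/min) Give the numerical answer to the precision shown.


METs = VO2 / 3.5 = 56.34 / 3.5 = 16.1

16.1 METs


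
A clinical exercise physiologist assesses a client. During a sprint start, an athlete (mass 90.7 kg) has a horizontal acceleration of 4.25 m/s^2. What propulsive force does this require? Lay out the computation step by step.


Propulsive force = mass * acceleration
= 90.7 kg * 4.25 m/s^2
= 385.48 N

385.48 N


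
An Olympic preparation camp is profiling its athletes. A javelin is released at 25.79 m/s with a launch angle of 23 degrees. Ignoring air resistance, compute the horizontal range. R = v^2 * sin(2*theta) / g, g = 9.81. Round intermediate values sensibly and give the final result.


Launch speed squared = 665.1241
sin(2 * 23 deg) = 0.71934
Range = 665.1241 * 0.71934 / 9.81
= 48.772 m

48.772 m


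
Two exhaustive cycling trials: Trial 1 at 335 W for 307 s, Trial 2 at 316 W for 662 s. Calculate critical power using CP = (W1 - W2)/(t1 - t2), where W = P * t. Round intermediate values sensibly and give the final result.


W1 = 335 * 307 = 102845 J
W2 = 316 * 662 = 209192 J
CP = (102845 - 209192) / (307 - 662)
= -106347 / -355
= 299.57 W

299.57 W


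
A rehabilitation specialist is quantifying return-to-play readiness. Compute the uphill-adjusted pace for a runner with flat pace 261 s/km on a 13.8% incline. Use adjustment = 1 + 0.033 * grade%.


Adjustment factor = 1 + 0.033 * 13.8 = 1.4554
Grade-adjusted pace = 261 * 1.4554 = 379.86 s/km

379.86 s/km


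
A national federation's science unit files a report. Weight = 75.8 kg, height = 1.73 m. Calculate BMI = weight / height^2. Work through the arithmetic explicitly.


height^2 = 1.73^2 = 2.9929
BMI = 75.8 / 2.9929 = 25.33 kg/m^2

25.33 kg/m^2


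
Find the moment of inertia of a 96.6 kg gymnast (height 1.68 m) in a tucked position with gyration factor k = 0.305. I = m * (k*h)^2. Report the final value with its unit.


Radius of gyration = 0.305 * 1.68 = 0.5124 m
I = 96.6 * 0.5124^2
= 96.6 * 0.262554
= 25.363 kg*m^2

25.363 kg*m^2


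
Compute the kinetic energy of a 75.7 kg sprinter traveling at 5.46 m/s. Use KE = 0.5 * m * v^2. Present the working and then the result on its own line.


Velocity squared = 29.8116
KE = 0.5 * 75.7 * 29.8116 = 1128.37 J

1128.37 J


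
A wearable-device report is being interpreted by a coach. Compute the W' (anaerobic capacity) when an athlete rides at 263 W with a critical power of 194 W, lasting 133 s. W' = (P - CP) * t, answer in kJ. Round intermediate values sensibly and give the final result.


Above-CP power = 69 W
Duration = 133 s
W' = 69 * 133 = 9177 J
Convert: 9177 / 1000 = 9.177 kJ

9.177 kJ


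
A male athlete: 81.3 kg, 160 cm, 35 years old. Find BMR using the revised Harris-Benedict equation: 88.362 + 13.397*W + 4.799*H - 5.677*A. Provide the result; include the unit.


Intercept = 88.362
Weight contribution = 13.397 * 81.3 = 1089.1761
Height contribution = 4.799 * 160 = 767.84
Age contribution = 5.677 * 35 = 198.695
BMR = 88.362 + 1089.1761 + 767.84 - 198.695
= 1746.68 kcal/day

1746.68 kcal/day


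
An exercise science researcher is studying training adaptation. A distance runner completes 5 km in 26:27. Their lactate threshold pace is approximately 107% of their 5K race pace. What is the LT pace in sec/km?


Convert to seconds: 26 min 27 s = 1587 s
Pace per km = 1587 / 5 = 317.4 s/km
LT pace = 317.4 * 1.07 = 339.62 s/km

339.62 s/km


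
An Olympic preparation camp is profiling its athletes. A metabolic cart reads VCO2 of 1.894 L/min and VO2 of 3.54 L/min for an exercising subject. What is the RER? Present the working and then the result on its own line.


RER = VCO2 / VO2 = 1.894 / 3.54 = 0.535

0.535


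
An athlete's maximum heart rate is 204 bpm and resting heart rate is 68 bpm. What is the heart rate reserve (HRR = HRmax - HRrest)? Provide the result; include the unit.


HRR = HRmax - HRrest
= 204 - 68
= 136 bpm

136 bpm


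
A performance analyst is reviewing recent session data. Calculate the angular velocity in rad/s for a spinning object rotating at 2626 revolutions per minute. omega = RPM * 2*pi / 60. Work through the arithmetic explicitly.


omega = RPM * 2*pi / 60
= 2626 * 6.28318531 / 60
= 274.994 rad/s

274.994 rad/s


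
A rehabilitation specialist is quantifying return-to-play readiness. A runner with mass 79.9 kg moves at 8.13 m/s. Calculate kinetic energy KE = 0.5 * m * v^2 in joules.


v^2 = 8.13^2 = 66.0969
KE = 0.5 * 79.9 * 66.0969
= 2640.57 J

2640.57 J


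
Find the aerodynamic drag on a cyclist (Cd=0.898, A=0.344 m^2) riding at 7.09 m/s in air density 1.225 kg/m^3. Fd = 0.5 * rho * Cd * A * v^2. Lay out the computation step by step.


Fd = 0.5 * 1.225 * 0.898 * 0.344 * 7.09^2
= 0.5 * 1.225 * 0.898 * 0.344 * 50.2681
= 9.511 N

9.511 N


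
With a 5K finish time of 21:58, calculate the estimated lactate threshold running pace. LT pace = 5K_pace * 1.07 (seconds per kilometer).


Race duration = 1318 s for 5 km
Average pace = 1318 / 5 = 263.6 s/km
LT pace = 263.6 * 1.07
= 282.05 s/km

282.05 s/km


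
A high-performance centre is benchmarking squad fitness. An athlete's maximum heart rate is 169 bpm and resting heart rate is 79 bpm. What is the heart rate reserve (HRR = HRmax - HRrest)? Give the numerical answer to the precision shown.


HRR = HRmax - HRrest
= 169 - 79
= 90 bpm

90 bpm


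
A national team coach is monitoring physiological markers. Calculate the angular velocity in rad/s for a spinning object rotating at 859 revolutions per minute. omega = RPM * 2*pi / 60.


omega = RPM * 2*pi / 60
= 859 * 6.28318531 / 60
= 89.954 rad/s

89.954 rad/s


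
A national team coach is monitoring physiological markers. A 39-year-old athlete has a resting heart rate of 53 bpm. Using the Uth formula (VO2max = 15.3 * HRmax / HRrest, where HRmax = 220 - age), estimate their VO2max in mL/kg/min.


HRmax = 220 - 39 = 181 bpm
Ratio = HRmax / HRrest = 181 / 53 = 3.4151
VO2max = 15.3 * 3.4151 = 52.25 mL/kg/min

52.25 mL/kg/min


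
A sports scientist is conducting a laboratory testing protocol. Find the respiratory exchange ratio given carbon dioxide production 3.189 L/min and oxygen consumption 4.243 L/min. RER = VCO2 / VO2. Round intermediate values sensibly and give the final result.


VCO2 = 3.189 L/min
VO2 = 4.243 L/min
RER = 3.189 / 4.243 = 0.7516

0.7516


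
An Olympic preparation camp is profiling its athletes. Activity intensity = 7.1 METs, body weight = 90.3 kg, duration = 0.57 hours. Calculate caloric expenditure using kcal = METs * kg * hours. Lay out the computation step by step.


kcal = 7.1 * 90.3 * 0.57
= 641.13 * 0.57
= 365.44 kcal

365.44 kcal


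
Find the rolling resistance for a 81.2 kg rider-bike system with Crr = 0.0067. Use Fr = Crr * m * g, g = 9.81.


m * g = 81.2 * 9.81 = 796.572 N
Fr = 0.0067 * 796.572 = 5.337 N

5.337 N


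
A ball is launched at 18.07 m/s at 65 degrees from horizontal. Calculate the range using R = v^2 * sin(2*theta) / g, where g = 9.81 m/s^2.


sin(2 * 65) = sin(130) = 0.766044
v^2 = 18.07^2 = 326.5249
R = 326.5249 * 0.766044 / 9.81
= 25.498 m

25.498 m


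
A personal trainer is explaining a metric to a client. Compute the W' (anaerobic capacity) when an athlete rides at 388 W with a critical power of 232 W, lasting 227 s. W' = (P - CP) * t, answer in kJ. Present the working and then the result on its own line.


Above-CP power = 156 W
Duration = 227 s
W' = 156 * 227 = 35412 J
Convert: 35412 / 1000 = 35.412 kJ

35.412 kJ


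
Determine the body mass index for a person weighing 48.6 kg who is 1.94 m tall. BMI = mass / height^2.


BMI = mass / height^2
= 48.6 / 1.94^2
= 48.6 / 3.7636
= 12.91 kg/m^2

12.91 kg/m^2


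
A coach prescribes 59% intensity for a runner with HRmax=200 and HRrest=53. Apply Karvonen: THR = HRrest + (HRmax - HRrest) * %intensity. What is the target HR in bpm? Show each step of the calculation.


Heart rate reserve = 200 - 53 = 147
Intensity fraction = 59 / 100 = 0.59
THR = 53 + 147 * 0.59 = 139.73 bpm

139.73 bpm


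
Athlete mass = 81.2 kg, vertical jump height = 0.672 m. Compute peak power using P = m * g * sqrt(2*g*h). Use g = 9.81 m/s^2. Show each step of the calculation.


sqrt(2 * 9.81 * 0.672) = sqrt(13.18464) = 3.631066 m/s
P = 81.2 * 9.81 * 3.631066
= 2892.41 W

2892.41 W


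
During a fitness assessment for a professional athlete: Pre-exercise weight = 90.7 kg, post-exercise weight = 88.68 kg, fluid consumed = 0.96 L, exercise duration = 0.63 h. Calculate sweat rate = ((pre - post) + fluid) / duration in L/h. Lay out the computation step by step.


Weight loss = 90.7 - 88.68 = 2.02 kg (approx L)
Total sweat = 2.02 + 0.96 = 2.98 L
Sweat rate = 2.98 / 0.63 = 4.73 L/h

4.73 L/h


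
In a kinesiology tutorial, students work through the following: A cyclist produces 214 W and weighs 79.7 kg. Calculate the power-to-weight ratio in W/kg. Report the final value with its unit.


P/W = power / mass
= 214 / 79.7
= 2.685 W/kg

2.685 W/kg


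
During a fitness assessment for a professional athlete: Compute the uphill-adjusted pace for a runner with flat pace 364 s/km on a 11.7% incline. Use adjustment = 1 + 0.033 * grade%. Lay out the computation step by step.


Adjustment factor = 1 + 0.033 * 11.7 = 1.3861
Grade-adjusted pace = 364 * 1.3861 = 504.54 s/km

504.54 s/km


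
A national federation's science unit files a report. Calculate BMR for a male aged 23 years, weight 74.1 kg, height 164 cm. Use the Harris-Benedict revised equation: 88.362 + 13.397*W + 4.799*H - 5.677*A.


Substituting values:
W term = 13.397 * 74.1 = 992.7177
H term = 4.799 * 164 = 787.036
A term = 5.677 * 23 = 130.571
BMR = 1737.54 kcal/day

1737.54 kcal/day


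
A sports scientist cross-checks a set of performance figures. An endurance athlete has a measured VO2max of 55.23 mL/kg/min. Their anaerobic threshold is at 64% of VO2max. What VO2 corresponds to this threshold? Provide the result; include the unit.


Anaerobic threshold VO2 = VO2max * 64%
= 55.23 * 0.64
= 35.35 mL/kg/min

35.35 mL/kg/min


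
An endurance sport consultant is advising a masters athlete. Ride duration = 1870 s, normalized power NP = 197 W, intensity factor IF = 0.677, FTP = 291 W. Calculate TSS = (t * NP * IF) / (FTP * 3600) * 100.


Numerator = 1870 * 197 * 0.677 = 249400.03
Denominator = 291 * 3600 = 1047600
TSS = 249400.03 / 1047600 * 100
= 23.81

23.81 TSS


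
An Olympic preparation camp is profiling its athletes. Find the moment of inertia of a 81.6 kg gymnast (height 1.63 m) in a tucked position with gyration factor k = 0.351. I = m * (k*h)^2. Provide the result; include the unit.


Radius of gyration = 0.351 * 1.63 = 0.57213 m
I = 81.6 * 0.57213^2
= 81.6 * 0.327333
= 26.71 kg*m^2

26.71 kg*m^2


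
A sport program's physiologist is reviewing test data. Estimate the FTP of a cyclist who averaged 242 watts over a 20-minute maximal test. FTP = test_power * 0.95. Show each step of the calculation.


FTP = 242 * 0.95 = 229.9 W

229.9 W


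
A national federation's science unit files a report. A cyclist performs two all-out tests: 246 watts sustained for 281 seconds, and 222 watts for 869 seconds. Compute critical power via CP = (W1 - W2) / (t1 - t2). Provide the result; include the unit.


W1 = P1 * t1 = 246 * 281 = 69126 J
W2 = P2 * t2 = 222 * 869 = 192918 J
CP = (69126 - 192918) / (281 - 869)
= 210.53 W

210.53 W


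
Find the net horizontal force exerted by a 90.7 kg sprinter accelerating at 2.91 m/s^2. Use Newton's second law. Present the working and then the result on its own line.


Newton's second law: F = m * a
F = 90.7 * 2.91 = 263.94 N

263.94 N


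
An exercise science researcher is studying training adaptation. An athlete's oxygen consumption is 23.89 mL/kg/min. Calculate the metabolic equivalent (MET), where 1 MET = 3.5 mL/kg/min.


MET = VO2 / 3.5
= 23.89 / 3.5
= 6.83 METs

6.83 METs


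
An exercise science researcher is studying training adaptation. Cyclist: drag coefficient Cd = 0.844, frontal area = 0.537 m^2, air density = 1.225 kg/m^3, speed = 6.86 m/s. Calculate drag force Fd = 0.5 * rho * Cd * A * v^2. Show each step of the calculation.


v^2 = 6.86^2 = 47.0596
Fd = 0.5 * 1.225 * 0.844 * 0.537 * 47.0596
= 13.064 N

13.064 N


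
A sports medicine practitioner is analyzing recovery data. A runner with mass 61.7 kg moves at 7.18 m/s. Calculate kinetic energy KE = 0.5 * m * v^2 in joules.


v^2 = 7.18^2 = 51.5524
KE = 0.5 * 61.7 * 51.5524
= 1590.39 J

1590.39 J


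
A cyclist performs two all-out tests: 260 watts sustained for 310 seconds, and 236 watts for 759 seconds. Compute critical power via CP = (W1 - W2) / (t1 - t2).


W1 = P1 * t1 = 260 * 310 = 80600 J
W2 = P2 * t2 = 236 * 759 = 179124 J
CP = (80600 - 179124) / (310 - 759)
= 219.43 W

219.43 W


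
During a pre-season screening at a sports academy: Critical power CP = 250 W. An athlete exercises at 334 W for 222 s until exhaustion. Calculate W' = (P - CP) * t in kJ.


P - CP = 334 - 250 = 84 W
W' = 84 * 222 = 18648 J
= 18648 / 1000 = 18.648 kJ

18.648 kJ


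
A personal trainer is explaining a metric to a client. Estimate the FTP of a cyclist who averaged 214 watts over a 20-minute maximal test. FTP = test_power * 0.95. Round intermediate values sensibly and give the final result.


FTP = 214 * 0.95 = 203.3 W

203.3 W


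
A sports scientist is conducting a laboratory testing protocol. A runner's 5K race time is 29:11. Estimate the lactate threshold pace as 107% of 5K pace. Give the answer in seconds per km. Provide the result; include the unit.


Total race time = 29*60 + 11 = 1751 seconds
5K pace = 1751 / 5 = 350.2 sec/km
LT pace = 350.2 * 1.07 = 374.71 sec/km

374.71 s/km


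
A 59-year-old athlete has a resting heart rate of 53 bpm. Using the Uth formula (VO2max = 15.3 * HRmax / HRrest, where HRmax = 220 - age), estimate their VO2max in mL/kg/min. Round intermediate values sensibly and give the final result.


HRmax = 220 - 59 = 161 bpm
Ratio = HRmax / HRrest = 161 / 53 = 3.0377
VO2max = 15.3 * 3.0377 = 46.48 mL/kg/min

46.48 mL/kg/min


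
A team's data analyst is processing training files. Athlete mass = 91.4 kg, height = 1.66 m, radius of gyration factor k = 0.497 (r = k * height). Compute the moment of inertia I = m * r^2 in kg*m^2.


r = k * height = 0.497 * 1.66 = 0.82502 m
r^2 = 0.82502^2 = 0.680658
I = 91.4 * 0.680658 = 62.212 kg*m^2

62.212 kg*m^2


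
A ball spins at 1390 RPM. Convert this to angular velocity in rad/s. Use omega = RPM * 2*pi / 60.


omega = 1390 * 2 * pi / 60
= 1390 * 6.28318531 / 60
= 8733.628 / 60
= 145.56 rad/s

145.56 rad/s


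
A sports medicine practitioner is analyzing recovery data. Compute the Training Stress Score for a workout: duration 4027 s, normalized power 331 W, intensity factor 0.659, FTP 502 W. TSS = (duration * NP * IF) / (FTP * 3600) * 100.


Product = 4027 * 331 * 0.659 = 878405.483
Base = 502 * 3600 = 1807200
TSS = 878405.483 / 1807200 * 100 = 48.61

48.61 TSS


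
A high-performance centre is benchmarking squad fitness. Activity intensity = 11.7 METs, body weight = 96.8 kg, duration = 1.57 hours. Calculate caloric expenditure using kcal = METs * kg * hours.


kcal = 11.7 * 96.8 * 1.57
= 1132.56 * 1.57
= 1778.12 kcal

1778.12 kcal


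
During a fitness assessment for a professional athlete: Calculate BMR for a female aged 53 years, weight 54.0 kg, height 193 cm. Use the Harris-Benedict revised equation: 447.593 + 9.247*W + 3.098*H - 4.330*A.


Substituting values:
W term = 9.247 * 54.0 = 499.338
H term = 3.098 * 193 = 597.914
A term = 4.330 * 53 = 229.49
BMR = 1315.36 kcal/day

1315.36 kcal/day


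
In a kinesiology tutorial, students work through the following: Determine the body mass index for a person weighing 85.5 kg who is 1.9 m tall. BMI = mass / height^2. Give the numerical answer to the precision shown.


BMI = mass / height^2
= 85.5 / 1.9^2
= 85.5 / 3.61
= 23.68 kg/m^2

23.68 kg/m^2


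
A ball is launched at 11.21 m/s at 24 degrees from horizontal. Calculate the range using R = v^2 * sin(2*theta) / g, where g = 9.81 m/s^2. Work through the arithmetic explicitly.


sin(2 * 24) = sin(48) = 0.743145
v^2 = 11.21^2 = 125.6641
R = 125.6641 * 0.743145 / 9.81
= 9.52 m

9.52 m


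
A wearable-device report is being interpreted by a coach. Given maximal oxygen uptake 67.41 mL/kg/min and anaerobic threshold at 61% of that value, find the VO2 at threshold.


Percentage as decimal = 0.61
VO2 at AT = 67.41 * 0.61 = 41.12 mL/kg/min

41.12 mL/kg/min


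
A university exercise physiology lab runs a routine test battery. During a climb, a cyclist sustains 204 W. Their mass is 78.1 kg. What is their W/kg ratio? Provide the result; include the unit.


Power-to-weight = 204 W / 78.1 kg
= 2.612 W/kg

2.612 W/kg


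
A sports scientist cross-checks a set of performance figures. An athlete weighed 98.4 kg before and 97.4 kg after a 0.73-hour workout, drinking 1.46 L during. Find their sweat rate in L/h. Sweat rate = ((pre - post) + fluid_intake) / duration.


Body mass change = 1.0 kg
Total sweat loss = 1.0 + 1.46 = 2.46 L
Rate = 2.46 / 0.73 = 3.37 L/h

3.37 L/h


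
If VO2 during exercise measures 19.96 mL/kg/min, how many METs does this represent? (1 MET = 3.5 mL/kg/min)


METs = VO2 / 3.5 = 19.96 / 3.5 = 5.7

5.7 METs


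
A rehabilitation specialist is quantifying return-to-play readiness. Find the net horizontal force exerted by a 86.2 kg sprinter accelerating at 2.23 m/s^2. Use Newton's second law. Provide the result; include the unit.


Newton's second law: F = m * a
F = 86.2 * 2.23 = 192.23 N

192.23 N


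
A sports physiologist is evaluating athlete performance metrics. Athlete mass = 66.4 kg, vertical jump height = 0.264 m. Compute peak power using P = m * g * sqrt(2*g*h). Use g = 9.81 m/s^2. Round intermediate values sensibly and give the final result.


sqrt(2 * 9.81 * 0.264) = sqrt(5.17968) = 2.275891 m/s
P = 66.4 * 9.81 * 2.275891
= 1482.48 W

1482.48 W


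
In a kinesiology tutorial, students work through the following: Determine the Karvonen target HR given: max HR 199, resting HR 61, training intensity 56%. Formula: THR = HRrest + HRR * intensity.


HRR = HRmax - HRrest = 199 - 61 = 138
THR = 61 + 138 * 0.56
= 138.28 bpm

138.28 bpm


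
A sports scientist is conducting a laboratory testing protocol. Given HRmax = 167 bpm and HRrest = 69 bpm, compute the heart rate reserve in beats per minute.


Heart rate reserve = maximum HR minus resting HR
HRR = 167 - 69 = 98 bpm

98 bpm


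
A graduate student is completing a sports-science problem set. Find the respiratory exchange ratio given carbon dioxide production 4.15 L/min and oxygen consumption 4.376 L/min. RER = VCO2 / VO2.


VCO2 = 4.15 L/min
VO2 = 4.376 L/min
RER = 4.15 / 4.376 = 0.9484

0.9484


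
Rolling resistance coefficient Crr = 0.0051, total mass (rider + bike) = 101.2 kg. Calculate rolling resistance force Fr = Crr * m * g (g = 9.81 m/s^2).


Fr = Crr * m * g
= 0.0051 * 101.2 * 9.81
= 5.063 N

5.063 N


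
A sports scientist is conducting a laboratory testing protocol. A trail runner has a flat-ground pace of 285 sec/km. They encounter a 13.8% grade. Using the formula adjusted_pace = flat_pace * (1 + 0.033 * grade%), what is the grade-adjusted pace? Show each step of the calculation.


Grade factor = 1 + 0.033 * 13.8 = 1.4554
Adjusted = 285 * 1.4554 = 414.79 sec/km

414.79 s/km


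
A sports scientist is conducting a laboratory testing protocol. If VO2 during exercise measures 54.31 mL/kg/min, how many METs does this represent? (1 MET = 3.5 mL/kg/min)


METs = VO2 / 3.5 = 54.31 / 3.5 = 15.52

15.52 METs


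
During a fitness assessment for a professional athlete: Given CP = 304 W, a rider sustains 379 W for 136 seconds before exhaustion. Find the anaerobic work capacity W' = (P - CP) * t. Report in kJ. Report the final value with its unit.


Excess power = 379 - 304 = 75 W
Work above CP = 75 * 136 = 10200 J
W' = 10.2 kJ

10.2 kJ


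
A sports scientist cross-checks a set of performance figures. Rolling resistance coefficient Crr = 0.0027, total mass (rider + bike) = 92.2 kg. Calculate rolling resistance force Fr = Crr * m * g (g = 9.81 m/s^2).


Fr = Crr * m * g
= 0.0027 * 92.2 * 9.81
= 2.442 N

2.442 N


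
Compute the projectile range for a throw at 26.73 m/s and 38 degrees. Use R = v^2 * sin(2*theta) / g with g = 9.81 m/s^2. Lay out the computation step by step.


Two times the angle = 76 degrees
sin(76) = 0.970296
R = 714.4929 * 0.970296 / 9.81 = 70.67 m

70.67 m


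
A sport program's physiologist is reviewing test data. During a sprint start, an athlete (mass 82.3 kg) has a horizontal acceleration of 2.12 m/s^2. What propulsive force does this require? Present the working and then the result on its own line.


Propulsive force = mass * acceleration
= 82.3 kg * 2.12 m/s^2
= 174.48 N

174.48 N


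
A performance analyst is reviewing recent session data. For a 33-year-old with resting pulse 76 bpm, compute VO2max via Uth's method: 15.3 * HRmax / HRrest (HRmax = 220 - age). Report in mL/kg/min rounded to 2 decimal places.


Step 1: HRmax = 220 - 33 = 187 bpm
Step 2: Ratio = 187 / 76 = 2.4605
Step 3: VO2max = 15.3 * 2.4605 = 37.65 mL/kg/min

37.65 mL/kg/min


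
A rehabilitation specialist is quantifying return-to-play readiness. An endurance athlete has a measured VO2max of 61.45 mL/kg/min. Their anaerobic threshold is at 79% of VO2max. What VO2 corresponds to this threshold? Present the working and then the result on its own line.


Anaerobic threshold VO2 = VO2max * 79%
= 61.45 * 0.79
= 48.55 mL/kg/min

48.55 mL/kg/min


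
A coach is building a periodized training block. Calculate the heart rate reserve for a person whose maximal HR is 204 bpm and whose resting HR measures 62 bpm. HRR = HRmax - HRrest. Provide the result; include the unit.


HRmax = 204 bpm
HRrest = 62 bpm
HRR = 204 - 62 = 142 bpm

142 bpm


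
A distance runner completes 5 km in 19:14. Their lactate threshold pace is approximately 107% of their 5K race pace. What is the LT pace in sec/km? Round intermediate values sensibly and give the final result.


Convert to seconds: 19 min 14 s = 1154 s
Pace per km = 1154 / 5 = 230.8 s/km
LT pace = 230.8 * 1.07 = 246.96 s/km

246.96 s/km


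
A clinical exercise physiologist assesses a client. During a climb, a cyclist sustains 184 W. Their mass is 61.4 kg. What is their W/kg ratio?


Power-to-weight = 184 W / 61.4 kg
= 2.997 W/kg

2.997 W/kg


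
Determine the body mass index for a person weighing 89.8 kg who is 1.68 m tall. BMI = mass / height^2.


BMI = mass / height^2
= 89.8 / 1.68^2
= 89.8 / 2.8224
= 31.82 kg/m^2

31.82 kg/m^2


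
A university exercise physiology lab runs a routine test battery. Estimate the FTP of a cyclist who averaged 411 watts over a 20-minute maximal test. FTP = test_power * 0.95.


FTP = 411 * 0.95 = 390.45 W

390.45 W


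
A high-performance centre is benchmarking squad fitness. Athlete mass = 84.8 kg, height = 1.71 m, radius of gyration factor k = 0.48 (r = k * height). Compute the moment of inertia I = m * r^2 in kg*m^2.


r = k * height = 0.48 * 1.71 = 0.8208 m
r^2 = 0.8208^2 = 0.673713
I = 84.8 * 0.673713 = 57.131 kg*m^2

57.131 kg*m^2


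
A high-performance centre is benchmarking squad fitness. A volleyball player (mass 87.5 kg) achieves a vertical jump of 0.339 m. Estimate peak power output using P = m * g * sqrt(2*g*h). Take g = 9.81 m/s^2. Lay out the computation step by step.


2 * g * h = 2 * 9.81 * 0.339 = 6.65118
sqrt(6.65118) = 2.578988 m/s
P = 87.5 * 9.81 * 2.578988 = 2213.74 W

2213.74 W


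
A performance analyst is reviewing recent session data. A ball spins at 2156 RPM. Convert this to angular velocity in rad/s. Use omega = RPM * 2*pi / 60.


omega = 2156 * 2 * pi / 60
= 2156 * 6.28318531 / 60
= 13546.548 / 60
= 225.776 rad/s

225.776 rad/s


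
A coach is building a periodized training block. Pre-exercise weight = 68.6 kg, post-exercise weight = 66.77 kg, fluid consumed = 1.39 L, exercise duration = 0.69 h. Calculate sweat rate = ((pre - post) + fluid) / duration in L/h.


Weight loss = 68.6 - 66.77 = 1.83 kg (approx L)
Total sweat = 1.83 + 1.39 = 3.22 L
Sweat rate = 3.22 / 0.69 = 4.667 L/h

4.667 L/h


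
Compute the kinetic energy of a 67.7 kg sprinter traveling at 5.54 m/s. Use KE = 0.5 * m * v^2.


Velocity squared = 30.6916
KE = 0.5 * 67.7 * 30.6916 = 1038.91 J

1038.91 J


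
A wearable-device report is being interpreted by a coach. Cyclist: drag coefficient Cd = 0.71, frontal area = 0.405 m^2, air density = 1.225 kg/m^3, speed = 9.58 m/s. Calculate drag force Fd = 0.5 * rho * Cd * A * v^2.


v^2 = 9.58^2 = 91.7764
Fd = 0.5 * 1.225 * 0.71 * 0.405 * 91.7764
= 16.164 N

16.164 N


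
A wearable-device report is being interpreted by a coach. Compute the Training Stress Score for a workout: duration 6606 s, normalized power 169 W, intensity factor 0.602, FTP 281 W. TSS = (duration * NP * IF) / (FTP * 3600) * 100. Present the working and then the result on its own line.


Product = 6606 * 169 * 0.602 = 672081.228
Base = 281 * 3600 = 1011600
TSS = 672081.228 / 1011600 * 100 = 66.44

66.44 TSS


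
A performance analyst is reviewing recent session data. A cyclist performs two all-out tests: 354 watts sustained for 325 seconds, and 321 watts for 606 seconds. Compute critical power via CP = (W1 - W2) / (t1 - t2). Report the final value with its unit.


W1 = P1 * t1 = 354 * 325 = 115050 J
W2 = P2 * t2 = 321 * 606 = 194526 J
CP = (115050 - 194526) / (325 - 606)
= 282.83 W

282.83 W


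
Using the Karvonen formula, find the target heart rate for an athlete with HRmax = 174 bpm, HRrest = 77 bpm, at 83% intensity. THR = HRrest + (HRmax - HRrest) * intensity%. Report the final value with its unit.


HRR = 174 - 77 = 97
THR = 77 + 97 * 0.83
= 77 + 80.51
= 157.51 bpm

157.51 bpm


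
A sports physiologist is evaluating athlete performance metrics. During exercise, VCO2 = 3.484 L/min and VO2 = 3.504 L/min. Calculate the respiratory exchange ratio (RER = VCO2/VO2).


RER = VCO2 / VO2
= 3.484 / 3.504
= 0.9943

0.9943


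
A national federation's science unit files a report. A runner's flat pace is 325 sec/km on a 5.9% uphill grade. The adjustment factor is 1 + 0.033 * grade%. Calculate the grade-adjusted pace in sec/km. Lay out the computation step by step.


Factor = 1 + 0.033 * 5.9 = 1.1947
Adjusted pace = 325 * 1.1947
= 388.28 sec/km

388.28 s/km


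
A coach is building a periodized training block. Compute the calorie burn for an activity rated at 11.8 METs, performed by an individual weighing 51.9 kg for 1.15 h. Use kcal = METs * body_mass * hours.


Product of METs and mass = 11.8 * 51.9 = 612.42
Total kcal = 612.42 * 1.15 = 704.28 kcal

704.28 kcal


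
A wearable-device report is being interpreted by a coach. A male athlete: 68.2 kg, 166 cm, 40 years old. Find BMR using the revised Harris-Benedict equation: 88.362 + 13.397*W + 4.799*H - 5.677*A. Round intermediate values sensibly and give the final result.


Intercept = 88.362
Weight contribution = 13.397 * 68.2 = 913.6754
Height contribution = 4.799 * 166 = 796.634
Age contribution = 5.677 * 40 = 227.08
BMR = 88.362 + 913.6754 + 796.634 - 227.08
= 1571.59 kcal/day

1571.59 kcal/day


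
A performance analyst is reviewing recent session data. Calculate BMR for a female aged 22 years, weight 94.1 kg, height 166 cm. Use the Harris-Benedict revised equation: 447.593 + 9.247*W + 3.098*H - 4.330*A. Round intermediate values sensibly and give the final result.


Substituting values:
W term = 9.247 * 94.1 = 870.1427
H term = 3.098 * 166 = 514.268
A term = 4.330 * 22 = 95.26
BMR = 1736.74 kcal/day

1736.74 kcal/day


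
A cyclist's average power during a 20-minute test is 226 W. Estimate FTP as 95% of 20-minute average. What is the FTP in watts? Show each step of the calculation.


FTP = 20-min power * 0.95
= 226 * 0.95
= 214.7 W

214.7 W


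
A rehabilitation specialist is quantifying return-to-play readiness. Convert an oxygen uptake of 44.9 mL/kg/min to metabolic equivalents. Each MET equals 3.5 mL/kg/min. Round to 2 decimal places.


One MET = 3.5 mL/kg/min
Number of METs = 44.9 / 3.5
= 12.83 METs

12.83 METs


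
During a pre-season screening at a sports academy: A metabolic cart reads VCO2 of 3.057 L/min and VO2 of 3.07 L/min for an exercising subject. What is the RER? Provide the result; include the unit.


RER = VCO2 / VO2 = 3.057 / 3.07 = 0.9958

0.9958


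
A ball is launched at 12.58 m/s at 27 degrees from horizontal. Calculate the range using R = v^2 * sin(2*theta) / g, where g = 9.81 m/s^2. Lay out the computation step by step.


sin(2 * 27) = sin(54) = 0.809017
v^2 = 12.58^2 = 158.2564
R = 158.2564 * 0.809017 / 9.81
= 13.051 m

13.051 m


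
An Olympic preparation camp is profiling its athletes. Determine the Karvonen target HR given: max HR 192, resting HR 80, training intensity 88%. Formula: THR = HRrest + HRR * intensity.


HRR = HRmax - HRrest = 192 - 80 = 112
THR = 80 + 112 * 0.88
= 178.56 bpm

178.56 bpm


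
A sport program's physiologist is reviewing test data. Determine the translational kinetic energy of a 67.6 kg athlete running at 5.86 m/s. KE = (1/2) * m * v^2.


KE = 0.5 * m * v^2
= 0.5 * 67.6 * 5.86^2
= 0.5 * 67.6 * 34.3396
= 1160.68 J

1160.68 J


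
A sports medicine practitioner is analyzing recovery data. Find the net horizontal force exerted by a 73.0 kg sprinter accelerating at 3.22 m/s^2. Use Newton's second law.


Newton's second law: F = m * a
F = 73.0 * 3.22 = 235.06 N

235.06 N


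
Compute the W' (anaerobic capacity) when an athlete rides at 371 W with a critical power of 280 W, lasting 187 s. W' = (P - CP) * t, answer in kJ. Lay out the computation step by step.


Above-CP power = 91 W
Duration = 187 s
W' = 91 * 187 = 17017 J
Convert: 17017 / 1000 = 17.017 kJ

17.017 kJ


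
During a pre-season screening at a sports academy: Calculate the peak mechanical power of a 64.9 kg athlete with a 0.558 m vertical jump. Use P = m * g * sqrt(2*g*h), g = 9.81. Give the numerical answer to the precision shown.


First, sqrt(2gh) = sqrt(2 * 9.81 * 0.558)
= sqrt(10.94796) = 3.30877 m/s
Power = 64.9 * 9.81 * 3.30877 = 2106.59 W

2106.59 W


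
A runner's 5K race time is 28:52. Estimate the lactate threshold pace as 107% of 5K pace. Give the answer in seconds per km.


Total race time = 28*60 + 52 = 1732 seconds
5K pace = 1732 / 5 = 346.4 sec/km
LT pace = 346.4 * 1.07 = 370.65 sec/km

370.65 s/km


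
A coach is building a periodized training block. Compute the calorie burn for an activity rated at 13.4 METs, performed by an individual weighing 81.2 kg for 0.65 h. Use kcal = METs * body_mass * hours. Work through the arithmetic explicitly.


Product of METs and mass = 13.4 * 81.2 = 1088.08
Total kcal = 1088.08 * 0.65 = 707.25 kcal

707.25 kcal


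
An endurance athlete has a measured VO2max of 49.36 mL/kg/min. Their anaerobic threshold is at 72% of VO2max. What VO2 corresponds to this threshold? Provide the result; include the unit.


Anaerobic threshold VO2 = VO2max * 72%
= 49.36 * 0.72
= 35.54 mL/kg/min

35.54 mL/kg/min


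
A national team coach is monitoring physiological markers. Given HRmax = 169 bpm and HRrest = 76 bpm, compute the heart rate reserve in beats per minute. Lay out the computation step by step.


Heart rate reserve = maximum HR minus resting HR
HRR = 169 - 76 = 93 bpm

93 bpm


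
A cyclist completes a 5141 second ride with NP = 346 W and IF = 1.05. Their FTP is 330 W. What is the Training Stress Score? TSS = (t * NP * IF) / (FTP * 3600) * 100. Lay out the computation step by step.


t * NP * IF = 5141 * 346 * 1.05 = 1867725.3
FTP * 3600 = 1188000
TSS = (1867725.3 / 1188000) * 100 = 157.22

157.22 TSS


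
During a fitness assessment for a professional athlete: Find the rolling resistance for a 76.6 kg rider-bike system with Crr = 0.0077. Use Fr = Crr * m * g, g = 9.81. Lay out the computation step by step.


m * g = 76.6 * 9.81 = 751.446 N
Fr = 0.0077 * 751.446 = 5.786 N

5.786 N


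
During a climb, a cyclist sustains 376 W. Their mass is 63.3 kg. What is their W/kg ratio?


Power-to-weight = 376 W / 63.3 kg
= 5.94 W/kg

5.94 W/kg


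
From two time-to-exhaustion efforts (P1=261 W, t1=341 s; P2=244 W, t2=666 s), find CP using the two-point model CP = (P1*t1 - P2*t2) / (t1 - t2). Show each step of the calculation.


Work in trial 1 = 89001 J
Work in trial 2 = 162504 J
Delta work = -73503 J
Delta time = -325 s
CP = -73503 / -325 = 226.16 W

226.16 W


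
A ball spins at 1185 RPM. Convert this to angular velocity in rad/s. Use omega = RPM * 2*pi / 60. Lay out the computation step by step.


omega = 1185 * 2 * pi / 60
= 1185 * 6.28318531 / 60
= 7445.575 / 60
= 124.093 rad/s

124.093 rad/s


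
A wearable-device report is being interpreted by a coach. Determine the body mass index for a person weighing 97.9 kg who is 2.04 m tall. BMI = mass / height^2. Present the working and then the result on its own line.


BMI = mass / height^2
= 97.9 / 2.04^2
= 97.9 / 4.1616
= 23.52 kg/m^2

23.52 kg/m^2


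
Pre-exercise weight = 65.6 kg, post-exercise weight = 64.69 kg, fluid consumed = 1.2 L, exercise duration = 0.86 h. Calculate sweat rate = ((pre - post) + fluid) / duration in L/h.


Weight loss = 65.6 - 64.69 = 0.91 kg (approx L)
Total sweat = 0.91 + 1.2 = 2.11 L
Sweat rate = 2.11 / 0.86 = 2.453 L/h

2.453 L/h


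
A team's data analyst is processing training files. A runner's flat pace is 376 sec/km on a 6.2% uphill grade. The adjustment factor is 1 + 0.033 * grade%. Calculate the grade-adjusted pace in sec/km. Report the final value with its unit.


Factor = 1 + 0.033 * 6.2 = 1.2046
Adjusted pace = 376 * 1.2046
= 452.93 sec/km

452.93 s/km


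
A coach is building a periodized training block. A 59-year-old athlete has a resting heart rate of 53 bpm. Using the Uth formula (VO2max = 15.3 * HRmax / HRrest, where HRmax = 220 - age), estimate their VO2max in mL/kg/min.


HRmax = 220 - 59 = 161 bpm
Ratio = HRmax / HRrest = 161 / 53 = 3.0377
VO2max = 15.3 * 3.0377 = 46.48 mL/kg/min

46.48 mL/kg/min


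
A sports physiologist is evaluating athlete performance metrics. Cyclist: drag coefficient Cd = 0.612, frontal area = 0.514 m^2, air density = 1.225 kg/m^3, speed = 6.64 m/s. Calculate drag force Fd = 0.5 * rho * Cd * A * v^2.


v^2 = 6.64^2 = 44.0896
Fd = 0.5 * 1.225 * 0.612 * 0.514 * 44.0896
= 8.495 N

8.495 N


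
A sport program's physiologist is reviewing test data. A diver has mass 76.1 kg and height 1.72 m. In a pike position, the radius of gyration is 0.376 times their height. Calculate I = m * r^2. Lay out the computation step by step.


r = 0.376 * 1.72 = 0.64672 m
I = m * r^2 = 76.1 * 0.418247 = 31.829 kg*m^2

31.829 kg*m^2
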